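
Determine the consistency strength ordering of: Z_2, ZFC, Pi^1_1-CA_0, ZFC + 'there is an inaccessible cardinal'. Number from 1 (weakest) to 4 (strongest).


Ordering by consistency strength:
1. Pi^1_1-CA_0
2. Z_2
3. ZFC
4. ZFC + 'there is an inaccessible cardinal'


Z_2=2, ZFC=3, Pi^1_1-CA_0=1, ZFC + 'there is an inaccessible cardinal'=4


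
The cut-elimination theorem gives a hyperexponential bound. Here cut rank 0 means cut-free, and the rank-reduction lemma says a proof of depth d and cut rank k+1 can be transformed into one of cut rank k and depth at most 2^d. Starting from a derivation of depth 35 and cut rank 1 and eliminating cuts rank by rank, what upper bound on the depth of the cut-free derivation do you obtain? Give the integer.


Each rank reduction sends depth d to at most 2^d; cut rank r needs r reductions.
2_0(35) = 35
2_1(35) = 2^35 = 34359738368
Cut-free depth bound = 34359738368

34359738368


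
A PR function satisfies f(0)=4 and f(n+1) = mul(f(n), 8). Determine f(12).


f(0) = 4
f(1) = mul(f(0), 8) = mul(4, 8) = 32
f(2) = mul(f(1), 8) = mul(32, 8) = 256
f(3) = mul(f(2), 8) = mul(256, 8) = 2048
f(4) = mul(f(3), 8) = mul(2048, 8) = 16384
f(5) = mul(f(4), 8) = mul(16384, 8) = 131072
f(6) = mul(f(5), 8) = mul(131072, 8) = 1048576
f(7) = mul(f(6), 8) = mul(1048576, 8) = 8388608
f(8) = mul(f(7), 8) = mul(8388608, 8) = 67108864
f(9) = mul(f(8), 8) = mul(67108864, 8) = 536870912
f(10) = mul(f(9), 8) = mul(536870912, 8) = 4294967296
f(11) = mul(f(10), 8) = mul(4294967296, 8) = 34359738368
f(12) = mul(f(11), 8) = mul(34359738368, 8) = 274877906944


274877906944


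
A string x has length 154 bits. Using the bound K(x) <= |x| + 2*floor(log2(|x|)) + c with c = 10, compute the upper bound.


floor(log2(154)) = 7
2 * 7 = 14
K(x) <= 154 + 14 + 10 = 178

178


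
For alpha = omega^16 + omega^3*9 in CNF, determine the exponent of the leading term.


CNF: omega^16 + omega^3*9
The leading term is omega^16, which has exponent 16.

16


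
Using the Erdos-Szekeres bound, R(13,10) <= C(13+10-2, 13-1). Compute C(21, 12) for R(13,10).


R(13,10) <= C(13+10-2, 13-1) = C(21, 12)
C(21, 12) = 21! / (12! * 9!)
= 293930

293930


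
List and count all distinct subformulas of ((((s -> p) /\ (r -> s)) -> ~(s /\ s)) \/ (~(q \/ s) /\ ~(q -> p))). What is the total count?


Formula: ((((s -> p) /\ (r -> s)) -> ~(s /\ s)) \/ (~(q \/ s) /\ ~(q -> p)))
Subformulas found:
  1. q
  2. s
  3. r
  4. p
  5. (s -> p)
  6. (s /\ s)
  7. (r -> s)
  8. (q \/ s)
  9. (q -> p)
  10. ~(q \/ s)
  11. ~(q -> p)
  12. ~(s /\ s)
  13. ((s -> p) /\ (r -> s))
  14. (~(q \/ s) /\ ~(q -> p))
  15. (((s -> p) /\ (r -> s)) -> ~(s /\ s))
  16. ((((s -> p) /\ (r -> s)) -> ~(s /\ s)) \/ (~(q \/ s) /\ ~(q -> p)))
Total distinct subformulas = 16

16


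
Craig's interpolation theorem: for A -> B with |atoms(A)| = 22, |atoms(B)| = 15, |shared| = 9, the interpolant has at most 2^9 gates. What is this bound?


Shared atoms = 9
Craig interpolant size bound = 2^9
= 512

512


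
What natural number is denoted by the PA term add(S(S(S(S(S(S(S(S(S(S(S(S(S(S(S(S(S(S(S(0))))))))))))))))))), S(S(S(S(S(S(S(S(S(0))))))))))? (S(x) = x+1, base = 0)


add(S^19(0), S^9(0)):
S^19(0) = 19
S^9(0) = 9
19 + 9 = 28

28


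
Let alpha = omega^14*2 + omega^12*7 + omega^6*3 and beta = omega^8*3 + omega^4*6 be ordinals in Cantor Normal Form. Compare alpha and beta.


Compare term by term from highest exponent:
alpha = omega^14*2 + omega^12*7 + omega^6*3
beta = omega^8*3 + omega^4*6
Term 1: alpha has omega^14*2, beta has omega^8*3
Term 2: alpha has omega^12*7, beta has omega^4*6
Term 3: alpha has omega^6*3, beta has omega^0*0
Result: alpha > beta

alpha > beta


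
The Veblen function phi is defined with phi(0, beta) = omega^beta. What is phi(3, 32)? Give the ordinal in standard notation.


phi(3, 32):
phi(3, beta) = eta_beta (the beta-th eta number, fixed point of zeta).
phi(3, 32) = eta_32

eta_32


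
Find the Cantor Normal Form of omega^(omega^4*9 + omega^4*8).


omega^(omega^4*9 + omega^4*8):
Both terms of the exponent have the same exponent 4, so they merge: omega^4*9 + omega^4*8 = omega^4*(9+8) = omega^4*17.
omega raised to a CNF ordinal is a single CNF term: Result = omega^(omega^4*17)

omega^(omega^4*17)


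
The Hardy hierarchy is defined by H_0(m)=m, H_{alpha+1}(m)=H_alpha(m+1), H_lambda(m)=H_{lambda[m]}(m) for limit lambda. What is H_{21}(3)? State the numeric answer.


H_21(3):
For finite ordinals k, H_k(n) = n + k (each successor step adds 1).
H_21(3) = 3 + 21 = 24

24


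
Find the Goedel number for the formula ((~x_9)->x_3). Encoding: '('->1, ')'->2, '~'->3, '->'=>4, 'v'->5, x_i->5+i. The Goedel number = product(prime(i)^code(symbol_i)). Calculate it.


Formula: ((~x_9)->x_3)
Symbol codes: [1, 1, 3, 14, 2, 4, 8, 2]
Primes: [2, 3, 5, 7, 11, 13, 17, 19]
p_1^1 = 2^1 = 2
p_2^1 = 3^1 = 3
p_3^3 = 5^3 = 125
p_4^14 = 7^14 = 678223072849
p_5^2 = 11^2 = 121
p_6^4 = 13^4 = 28561
p_7^8 = 17^8 = 6975757441
p_8^2 = 19^2 = 361
Product = 4426812994085852224752535464576750

4426812994085852224752535464576750


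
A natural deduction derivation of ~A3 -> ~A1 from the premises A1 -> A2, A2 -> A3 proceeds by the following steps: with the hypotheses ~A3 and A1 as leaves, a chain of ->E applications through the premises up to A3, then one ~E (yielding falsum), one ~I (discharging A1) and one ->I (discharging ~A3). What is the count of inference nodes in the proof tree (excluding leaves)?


From hypothesis A1, 2 ->E steps along the 2 premises yield A3.
~E with hypothesis ~A3 gives falsum (1 node); ~I discharging A1 gives ~A1 (1 node); ->I discharging ~A3 gives the goal (1 node).
Total = 2 + 3 = 5 inference nodes.

5


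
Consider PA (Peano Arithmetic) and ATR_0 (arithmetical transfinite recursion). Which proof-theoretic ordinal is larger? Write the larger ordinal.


Proof-theoretic ordinal of PA (Peano Arithmetic): epsilon_0
Proof-theoretic ordinal of ATR_0 (arithmetical transfinite recursion): Gamma_0
Comparing: epsilon_0 < Gamma_0.
The larger ordinal is Gamma_0 (from ATR_0 (arithmetical transfinite recursion)).

Gamma_0


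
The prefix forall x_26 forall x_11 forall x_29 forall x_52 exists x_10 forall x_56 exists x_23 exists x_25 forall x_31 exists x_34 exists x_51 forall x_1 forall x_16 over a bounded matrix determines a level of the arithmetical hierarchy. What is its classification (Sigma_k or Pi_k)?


Leading quantifier is forall, so the class is Pi.
Number of quantifier blocks = alternations + 1 = 6 + 1 = 7.
Classification: Pi_7

Pi_7


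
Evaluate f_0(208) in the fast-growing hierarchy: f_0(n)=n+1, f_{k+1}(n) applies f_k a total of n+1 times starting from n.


f_0(208) = 208 + 1 = 209

209


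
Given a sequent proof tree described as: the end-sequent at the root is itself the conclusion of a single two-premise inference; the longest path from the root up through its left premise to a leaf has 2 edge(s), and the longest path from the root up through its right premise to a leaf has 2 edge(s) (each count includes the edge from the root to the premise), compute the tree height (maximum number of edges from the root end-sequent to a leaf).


Longest path through the left premise: 2 edges (measured from the branching sequent)
Longest path through the right premise: 2 edges
Height of the subtree rooted at the branching sequent: max(2, 2) = 2
The branching sequent is the root itself.
Total height = 2

2


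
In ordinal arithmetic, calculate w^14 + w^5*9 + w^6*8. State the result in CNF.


Ordinal addition (w^14 + w^5*9) + w^6*8:
alpha's leading term has exponent 14 > beta's exponent 6, so it survives.
alpha's tail term has exponent 5 < beta's exponent 6, so it is absorbed by beta.
In ordinal addition, any term followed by a strictly larger-exponent term is absorbed.
Result = w^14 + w^6*8

w^14 + w^6*8


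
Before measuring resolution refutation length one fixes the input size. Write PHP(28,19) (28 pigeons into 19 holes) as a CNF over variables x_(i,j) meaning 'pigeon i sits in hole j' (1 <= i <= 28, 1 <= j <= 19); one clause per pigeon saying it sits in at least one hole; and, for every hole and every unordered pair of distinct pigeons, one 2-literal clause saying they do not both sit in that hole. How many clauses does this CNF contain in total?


PHP(28,19): 28 pigeons, 19 holes, 28*19 = 532 variables.
- pigeon clauses: one per pigeon -> 28 clauses
- hole clauses: 19 holes * C(28,2) = 19 * 378 -> 7182 clauses
Total clauses = 28 + 7182 = 7210

7210


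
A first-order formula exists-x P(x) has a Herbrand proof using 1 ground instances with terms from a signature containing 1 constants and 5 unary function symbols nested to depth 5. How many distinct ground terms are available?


Herbrand terms by depth:
Depth 0: 1 constants
Depth 1: 5 new terms (running total: 6)
Depth 2: 25 new terms (running total: 31)
Depth 3: 125 new terms (running total: 156)
Depth 4: 625 new terms (running total: 781)
Depth 5: 3125 new terms (running total: 3906)
Total distinct ground terms = 3906

3906


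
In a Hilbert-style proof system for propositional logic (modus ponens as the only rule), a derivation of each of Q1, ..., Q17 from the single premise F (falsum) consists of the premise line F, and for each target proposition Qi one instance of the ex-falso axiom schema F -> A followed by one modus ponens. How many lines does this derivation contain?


Ex falso, line by line:
- 1 premise line (F)
- 17 targets, each needing 1 axiom instance (F -> Qi) + 1 MP = 2 lines: 2 * 17 = 34
Total = 1 + 34 = 35 lines.

35


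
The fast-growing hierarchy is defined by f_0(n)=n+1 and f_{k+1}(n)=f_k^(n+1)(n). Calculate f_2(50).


f_2(50) = f_1^51(50)
f_1(m) = 2m + 1.
Iterating: f_1^k(n) = 2^k*(n+1) - 1.
f_2(50) = 2^51*(50+1) - 1 = 2251799813685248*51 - 1 = 114841790497947647

114841790497947647


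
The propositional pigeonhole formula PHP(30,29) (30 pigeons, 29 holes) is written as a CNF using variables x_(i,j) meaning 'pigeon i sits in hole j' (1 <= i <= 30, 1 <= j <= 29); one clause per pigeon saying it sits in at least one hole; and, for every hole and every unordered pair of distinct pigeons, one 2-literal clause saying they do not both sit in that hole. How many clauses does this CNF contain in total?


PHP(30,29): 30 pigeons, 29 holes, 30*29 = 870 variables.
- pigeon clauses: one per pigeon -> 30 clauses
- hole clauses: 29 holes * C(30,2) = 29 * 435 -> 12615 clauses
Total clauses = 30 + 12615 = 12645

12645


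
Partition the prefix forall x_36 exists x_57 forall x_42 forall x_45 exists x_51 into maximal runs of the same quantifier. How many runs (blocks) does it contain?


Alternations = 3.
Blocks = alternations + 1 = 4

4


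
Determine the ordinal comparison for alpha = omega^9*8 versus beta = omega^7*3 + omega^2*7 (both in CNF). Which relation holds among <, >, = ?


Compare term by term from highest exponent:
alpha = omega^9*8
beta = omega^7*3 + omega^2*7
Term 1: alpha has omega^9*8, beta has omega^7*3
Term 2: alpha has omega^0*0, beta has omega^2*7
Result: alpha > beta

alpha > beta


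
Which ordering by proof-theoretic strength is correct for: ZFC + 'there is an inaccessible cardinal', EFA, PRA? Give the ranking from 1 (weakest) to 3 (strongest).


Ordering by consistency strength:
1. EFA
2. PRA
3. ZFC + 'there is an inaccessible cardinal'


ZFC + 'there is an inaccessible cardinal'=3, EFA=1, PRA=2


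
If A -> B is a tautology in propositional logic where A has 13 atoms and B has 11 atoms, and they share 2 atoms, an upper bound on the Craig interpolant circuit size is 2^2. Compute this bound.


Shared atoms = 2
Craig interpolant size bound = 2^2
= 4

4


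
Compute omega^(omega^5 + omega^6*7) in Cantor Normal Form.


omega^(omega^5 + omega^6*7):
In ordinal addition a term is absorbed by a following term of strictly larger exponent: 5 < 6, so omega^5 + omega^6*7 = omega^6*7.
omega raised to a CNF ordinal is a single CNF term: Result = omega^(omega^6*7)

omega^(omega^6*7)


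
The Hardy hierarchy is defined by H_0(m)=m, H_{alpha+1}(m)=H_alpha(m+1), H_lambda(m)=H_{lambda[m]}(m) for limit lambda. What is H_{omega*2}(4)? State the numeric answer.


H_{omega*2}(4):
For the Hardy hierarchy, H_{omega*k}(n) = 2^k * n.
2^2 = 4.
4 * 4 = 16

16


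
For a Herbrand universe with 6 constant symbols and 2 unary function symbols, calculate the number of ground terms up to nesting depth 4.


Herbrand terms by depth:
Depth 0: 6 constants
Depth 1: 12 new terms (running total: 18)
Depth 2: 24 new terms (running total: 42)
Depth 3: 48 new terms (running total: 90)
Depth 4: 96 new terms (running total: 186)
Total distinct ground terms = 186

186


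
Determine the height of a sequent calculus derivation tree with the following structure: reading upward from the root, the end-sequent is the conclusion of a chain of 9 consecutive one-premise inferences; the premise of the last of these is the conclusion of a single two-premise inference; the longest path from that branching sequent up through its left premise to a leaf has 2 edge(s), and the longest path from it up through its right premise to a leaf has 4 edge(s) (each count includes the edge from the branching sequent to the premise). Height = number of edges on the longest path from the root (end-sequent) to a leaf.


Longest path through the left premise: 2 edges (measured from the branching sequent)
Longest path through the right premise: 4 edges
Height of the subtree rooted at the branching sequent: max(2, 4) = 4
The branching sequent sits 9 edges above the root (the chain of one-premise inferences), so height = 4 + 9 = 13

13


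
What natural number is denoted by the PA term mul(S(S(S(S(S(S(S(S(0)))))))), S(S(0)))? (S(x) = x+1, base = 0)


mul(S^8(0), S^2(0)):
S^8(0) = 8
S^2(0) = 2
8 * 2 = 16

16


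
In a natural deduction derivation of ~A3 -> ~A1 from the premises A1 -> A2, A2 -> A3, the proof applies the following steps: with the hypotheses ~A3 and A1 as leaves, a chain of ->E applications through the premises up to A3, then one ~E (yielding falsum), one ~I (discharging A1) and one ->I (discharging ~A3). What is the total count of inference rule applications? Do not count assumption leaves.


From hypothesis A1, 2 ->E steps along the 2 premises yield A3.
~E with hypothesis ~A3 gives falsum (1 node); ~I discharging A1 gives ~A1 (1 node); ->I discharging ~A3 gives the goal (1 node).
Total = 2 + 3 = 5 inference nodes.

5


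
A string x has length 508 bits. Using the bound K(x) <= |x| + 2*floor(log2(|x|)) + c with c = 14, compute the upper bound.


floor(log2(508)) = 8
2 * 8 = 16
K(x) <= 508 + 16 + 14 = 538

538


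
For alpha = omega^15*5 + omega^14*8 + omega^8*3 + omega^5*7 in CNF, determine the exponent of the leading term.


CNF: omega^15*5 + omega^14*8 + omega^8*3 + omega^5*7
The leading term is omega^15*5, which has exponent 15.

15


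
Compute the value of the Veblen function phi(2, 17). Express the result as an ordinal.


phi(2, 17):
phi(2, beta) = zeta_beta (the beta-th zeta number, fixed point of epsilon).
phi(2, 17) = zeta_17

zeta_17


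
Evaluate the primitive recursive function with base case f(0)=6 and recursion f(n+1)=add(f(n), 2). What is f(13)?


f(0) = 6
f(1) = add(f(0), 2) = add(6, 2) = 8
f(2) = add(f(1), 2) = add(8, 2) = 10
f(3) = add(f(2), 2) = add(10, 2) = 12
f(4) = add(f(3), 2) = add(12, 2) = 14
f(5) = add(f(4), 2) = add(14, 2) = 16
f(6) = add(f(5), 2) = add(16, 2) = 18
f(7) = add(f(6), 2) = add(18, 2) = 20
f(8) = add(f(7), 2) = add(20, 2) = 22
f(9) = add(f(8), 2) = add(22, 2) = 24
f(10) = add(f(9), 2) = add(24, 2) = 26
f(11) = add(f(10), 2) = add(26, 2) = 28
f(12) = add(f(11), 2) = add(28, 2) = 30
f(13) = add(f(12), 2) = add(30, 2) = 32


32


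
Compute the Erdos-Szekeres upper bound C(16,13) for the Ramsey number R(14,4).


R(14,4) <= C(14+4-2, 14-1) = C(16, 13)
C(16, 13) = 16! / (13! * 3!)
= 560

560


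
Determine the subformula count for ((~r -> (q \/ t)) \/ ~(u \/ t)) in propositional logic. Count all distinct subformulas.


Formula: ((~r -> (q \/ t)) \/ ~(u \/ t))
Subformulas found:
  1. q
  2. u
  3. r
  4. t
  5. ~r
  6. (u \/ t)
  7. (q \/ t)
  8. ~(u \/ t)
  9. (~r -> (q \/ t))
  10. ((~r -> (q \/ t)) \/ ~(u \/ t))
Total distinct subformulas = 10

10


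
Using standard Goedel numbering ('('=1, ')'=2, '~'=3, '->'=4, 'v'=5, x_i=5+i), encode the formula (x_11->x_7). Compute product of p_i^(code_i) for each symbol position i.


Formula: (x_11->x_7)
Symbol codes: [1, 16, 4, 12, 2]
Primes: [2, 3, 5, 7, 11]
p_1^1 = 2^1 = 2
p_2^16 = 3^16 = 43046721
p_3^4 = 5^4 = 625
p_4^12 = 7^12 = 13841287201
p_5^2 = 11^2 = 121
Product = 90118081798875585551250

90118081798875585551250


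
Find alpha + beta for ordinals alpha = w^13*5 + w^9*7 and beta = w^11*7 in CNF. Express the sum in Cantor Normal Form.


Ordinal addition (w^13*5 + w^9*7) + w^11*7:
alpha's leading term has exponent 13 > beta's exponent 11, so it survives.
alpha's tail term has exponent 9 < beta's exponent 11, so it is absorbed by beta.
In ordinal addition, any term followed by a strictly larger-exponent term is absorbed.
Result = w^13*5 + w^11*7

w^13*5 + w^11*7


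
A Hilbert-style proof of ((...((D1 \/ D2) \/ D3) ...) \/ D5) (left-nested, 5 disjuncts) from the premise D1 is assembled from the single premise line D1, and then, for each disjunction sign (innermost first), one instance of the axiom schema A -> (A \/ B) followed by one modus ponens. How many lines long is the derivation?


Building the left-nested 5-ary disjunction from D1:
- 1 premise line (D1)
- 5 disjuncts means 4 disjunction signs; each needs 1 axiom instance + 1 MP = 2 lines: 2 * 4 = 8
Total = 1 + 8 = 9 lines.

9


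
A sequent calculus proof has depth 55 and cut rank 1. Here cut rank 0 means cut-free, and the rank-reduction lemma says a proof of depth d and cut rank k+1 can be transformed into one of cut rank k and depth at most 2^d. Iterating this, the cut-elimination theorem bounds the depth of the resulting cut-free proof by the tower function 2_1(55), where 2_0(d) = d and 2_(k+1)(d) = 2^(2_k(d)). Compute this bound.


Each rank reduction sends depth d to at most 2^d; cut rank r needs r reductions.
2_0(55) = 55
2_1(55) = 2^55 = 36028797018963968
Cut-free depth bound = 36028797018963968

36028797018963968


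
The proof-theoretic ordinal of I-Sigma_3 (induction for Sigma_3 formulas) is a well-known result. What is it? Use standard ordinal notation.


The proof-theoretic ordinal of I-Sigma_3 (induction for Sigma_3 formulas) is a standard result in ordinal analysis.
This ordinal is the supremum of order types of primitive recursive well-orderings
that the theory can prove to be well-ordered.
For I-Sigma_3 (induction for Sigma_3 formulas), the proof-theoretic ordinal is omega^(omega^(omega^omega)).

omega^(omega^(omega^omega))


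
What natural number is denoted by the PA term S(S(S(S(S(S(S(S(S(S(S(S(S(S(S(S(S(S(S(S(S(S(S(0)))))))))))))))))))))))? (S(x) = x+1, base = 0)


Counting successors applied to 0:
23 applications of S to 0 = 23

23


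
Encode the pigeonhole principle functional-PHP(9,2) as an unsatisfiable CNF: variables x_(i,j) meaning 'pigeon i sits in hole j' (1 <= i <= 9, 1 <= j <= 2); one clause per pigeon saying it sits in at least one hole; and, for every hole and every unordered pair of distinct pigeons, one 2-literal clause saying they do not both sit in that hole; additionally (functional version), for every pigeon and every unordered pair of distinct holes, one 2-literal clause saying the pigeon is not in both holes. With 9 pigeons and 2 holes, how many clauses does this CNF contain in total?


functional-PHP(9,2): 9 pigeons, 2 holes, 9*2 = 18 variables.
- pigeon clauses: one per pigeon -> 9 clauses
- hole clauses: 2 holes * C(9,2) = 2 * 36 -> 72 clauses
- functional clauses: 9 pigeons * C(2,2) = 9 * 1 -> 9 clauses
Total clauses = 9 + 72 + 9 = 90

90


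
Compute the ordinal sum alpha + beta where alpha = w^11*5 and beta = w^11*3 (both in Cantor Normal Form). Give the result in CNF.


Ordinal addition w^11*5 + w^11*3:
Both terms have the same exponent 11.
w^e*c + w^e*d = w^e*(c+d).
Result = w^11*(5+3) = w^11*8

w^11*8


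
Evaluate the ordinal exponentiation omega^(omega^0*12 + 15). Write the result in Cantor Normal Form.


omega^(omega^0*12 + 15):
omega^0 = 1, so the exponent is 12 + 15 = 27 (finite ordinal addition).
Result = omega^27, already a single CNF term.

omega^27


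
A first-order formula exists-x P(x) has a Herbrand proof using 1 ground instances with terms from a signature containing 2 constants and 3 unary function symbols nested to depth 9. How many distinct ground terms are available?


Herbrand terms by depth:
Depth 0: 2 constants
Depth 1: 6 new terms (running total: 8)
Depth 2: 18 new terms (running total: 26)
Depth 3: 54 new terms (running total: 80)
Depth 4: 162 new terms (running total: 242)
Depth 5: 486 new terms (running total: 728)
Depth 6: 1458 new terms (running total: 2186)
Depth 7: 4374 new terms (running total: 6560)
Depth 8: 13122 new terms (running total: 19682)
Depth 9: 39366 new terms (running total: 59048)
Total distinct ground terms = 59048

59048


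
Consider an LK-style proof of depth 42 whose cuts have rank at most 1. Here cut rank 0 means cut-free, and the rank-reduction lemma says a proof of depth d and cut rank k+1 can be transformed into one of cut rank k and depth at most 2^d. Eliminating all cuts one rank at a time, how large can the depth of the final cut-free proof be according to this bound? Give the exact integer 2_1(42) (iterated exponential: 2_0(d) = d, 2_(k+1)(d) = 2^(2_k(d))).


Each rank reduction sends depth d to at most 2^d; cut rank r needs r reductions.
2_0(42) = 42
2_1(42) = 2^42 = 4398046511104
Cut-free depth bound = 4398046511104

4398046511104


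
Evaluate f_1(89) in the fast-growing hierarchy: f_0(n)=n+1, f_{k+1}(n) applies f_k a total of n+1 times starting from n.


f_1(89) = f_0^90(89)
f_0 adds 1 each time, applied 90 times.
f_1(89) = 89 + 90 = 179

179


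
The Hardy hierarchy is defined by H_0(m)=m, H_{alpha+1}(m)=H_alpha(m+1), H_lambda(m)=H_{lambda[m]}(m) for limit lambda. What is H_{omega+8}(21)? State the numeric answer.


H_{omega+8}(21):
Unwind the 8 successor steps: H_{omega+8}(21) = H_omega(21+8) = H_omega(29).
H_omega(m) = H_m(m) = m + m = 2m.
Result = 2 * 29 = 58

58


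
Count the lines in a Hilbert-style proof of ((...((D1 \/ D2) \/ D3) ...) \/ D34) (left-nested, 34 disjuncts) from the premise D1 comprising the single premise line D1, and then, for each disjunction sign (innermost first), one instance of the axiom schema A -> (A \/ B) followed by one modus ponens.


Building the left-nested 34-ary disjunction from D1:
- 1 premise line (D1)
- 34 disjuncts means 33 disjunction signs; each needs 1 axiom instance + 1 MP = 2 lines: 2 * 33 = 66
Total = 1 + 66 = 67 lines.

67


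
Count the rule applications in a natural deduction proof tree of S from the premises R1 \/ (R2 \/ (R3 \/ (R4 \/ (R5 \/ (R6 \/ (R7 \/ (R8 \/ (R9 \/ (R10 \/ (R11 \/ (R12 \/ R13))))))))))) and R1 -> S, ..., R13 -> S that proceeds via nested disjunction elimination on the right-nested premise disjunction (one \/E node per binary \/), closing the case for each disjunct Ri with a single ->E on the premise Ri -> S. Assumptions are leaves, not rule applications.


The premise R1 \/ (R2 \/ (R3 \/ (R4 \/ (R5 \/ (R6 \/ (R7 \/ (R8 \/ (R9 \/ (R10 \/ (R11 \/ (R12 \/ R13))))))))))) contains 13 disjuncts, hence 12 binary \/ connectives.
- Each binary \/ is eliminated once: 12 \/E nodes.
- Each of the 13 cases Ri derives S by one ->E with Ri -> S: 13 ->E nodes.
Total = 12 + 13 = 25

25


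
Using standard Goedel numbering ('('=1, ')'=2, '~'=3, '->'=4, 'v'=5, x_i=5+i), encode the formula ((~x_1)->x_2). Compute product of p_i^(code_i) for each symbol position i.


Formula: ((~x_1)->x_2)
Symbol codes: [1, 1, 3, 6, 2, 4, 7, 2]
Primes: [2, 3, 5, 7, 11, 13, 17, 19]
p_1^1 = 2^1 = 2
p_2^1 = 3^1 = 3
p_3^3 = 5^3 = 125
p_4^6 = 7^6 = 117649
p_5^2 = 11^2 = 121
p_6^4 = 13^4 = 28561
p_7^7 = 17^7 = 410338673
p_8^2 = 19^2 = 361
Product = 45170815845679895513892750

45170815845679895513892750


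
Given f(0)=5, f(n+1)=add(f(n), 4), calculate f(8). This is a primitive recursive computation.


f(0) = 5
f(1) = add(f(0), 4) = add(5, 4) = 9
f(2) = add(f(1), 4) = add(9, 4) = 13
f(3) = add(f(2), 4) = add(13, 4) = 17
f(4) = add(f(3), 4) = add(17, 4) = 21
f(5) = add(f(4), 4) = add(21, 4) = 25
f(6) = add(f(5), 4) = add(25, 4) = 29
f(7) = add(f(6), 4) = add(29, 4) = 33
f(8) = add(f(7), 4) = add(33, 4) = 37


37


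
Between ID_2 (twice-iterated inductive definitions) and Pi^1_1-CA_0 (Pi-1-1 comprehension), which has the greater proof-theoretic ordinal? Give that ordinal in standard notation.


Proof-theoretic ordinal of ID_2 (twice-iterated inductive definitions): psi_0(epsilon_{Omega_2+1})
Proof-theoretic ordinal of Pi^1_1-CA_0 (Pi-1-1 comprehension): psi_0(Omega_omega)
Comparing: psi_0(epsilon_{Omega_2+1}) < psi_0(Omega_omega).
The larger ordinal is psi_0(Omega_omega) (from Pi^1_1-CA_0 (Pi-1-1 comprehension)).

psi_0(Omega_omega)


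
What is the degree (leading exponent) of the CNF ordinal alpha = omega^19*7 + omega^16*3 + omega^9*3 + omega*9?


CNF: omega^19*7 + omega^16*3 + omega^9*3 + omega*9
The leading term is omega^19*7, which has exponent 19.

19


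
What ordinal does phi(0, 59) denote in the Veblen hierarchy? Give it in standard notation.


phi(0, 59):
phi(0, beta) = omega^beta by definition.
phi(0, 59) = omega^59

omega^59


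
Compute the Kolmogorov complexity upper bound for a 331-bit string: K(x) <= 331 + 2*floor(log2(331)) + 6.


floor(log2(331)) = 8
2 * 8 = 16
K(x) <= 331 + 16 + 6 = 353

353


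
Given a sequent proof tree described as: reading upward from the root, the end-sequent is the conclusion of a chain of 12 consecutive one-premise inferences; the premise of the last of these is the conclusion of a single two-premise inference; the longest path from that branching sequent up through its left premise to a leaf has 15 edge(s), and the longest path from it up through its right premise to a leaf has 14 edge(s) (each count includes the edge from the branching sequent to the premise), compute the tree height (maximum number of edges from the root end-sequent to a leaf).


Longest path through the left premise: 15 edges (measured from the branching sequent)
Longest path through the right premise: 14 edges
Height of the subtree rooted at the branching sequent: max(15, 14) = 15
The branching sequent sits 12 edges above the root (the chain of one-premise inferences), so height = 15 + 12 = 27

27


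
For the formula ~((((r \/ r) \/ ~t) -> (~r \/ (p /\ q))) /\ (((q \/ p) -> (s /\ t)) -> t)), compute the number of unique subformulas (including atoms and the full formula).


Formula: ~((((r \/ r) \/ ~t) -> (~r \/ (p /\ q))) /\ (((q \/ p) -> (s /\ t)) -> t))
Subformulas found:
  1. r
  2. q
  3. s
  4. t
  5. p
  6. ~t
  7. ~r
  8. (q \/ p)
  9. (p /\ q)
  10. (s /\ t)
  11. (r \/ r)
  12. ((r \/ r) \/ ~t)
  13. (~r \/ (p /\ q))
  14. ((q \/ p) -> (s /\ t))
  15. (((q \/ p) -> (s /\ t)) -> t)
  16. (((r \/ r) \/ ~t) -> (~r \/ (p /\ q)))
  17. ((((r \/ r) \/ ~t) -> (~r \/ (p /\ q))) /\ (((q \/ p) -> (s /\ t)) -> t))
  18. ~((((r \/ r) \/ ~t) -> (~r \/ (p /\ q))) /\ (((q \/ p) -> (s /\ t)) -> t))
Total distinct subformulas = 18

18


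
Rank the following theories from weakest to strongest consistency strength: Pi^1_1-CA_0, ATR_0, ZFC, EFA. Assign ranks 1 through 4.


Ordering by consistency strength:
1. EFA
2. ATR_0
3. Pi^1_1-CA_0
4. ZFC


Pi^1_1-CA_0=3, ATR_0=2, ZFC=4, EFA=1


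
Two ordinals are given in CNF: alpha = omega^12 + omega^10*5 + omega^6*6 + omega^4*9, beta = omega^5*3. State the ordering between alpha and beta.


Compare term by term from highest exponent:
alpha = omega^12 + omega^10*5 + omega^6*6 + omega^4*9
beta = omega^5*3
Term 1: alpha has omega^12*1, beta has omega^5*3
Term 2: alpha has omega^10*5, beta has omega^0*0
Term 3: alpha has omega^6*6, beta has omega^0*0
Term 4: alpha has omega^4*9, beta has omega^0*0
Result: alpha > beta

alpha > beta


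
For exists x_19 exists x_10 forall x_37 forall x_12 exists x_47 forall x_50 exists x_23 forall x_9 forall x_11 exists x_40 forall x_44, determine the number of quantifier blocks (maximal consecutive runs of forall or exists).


Alternations = 7.
Blocks = alternations + 1 = 8

8


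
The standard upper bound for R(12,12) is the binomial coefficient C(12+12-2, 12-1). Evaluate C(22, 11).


R(12,12) <= C(12+12-2, 12-1) = C(22, 11)
C(22, 11) = 22! / (11! * 11!)
= 705432

705432


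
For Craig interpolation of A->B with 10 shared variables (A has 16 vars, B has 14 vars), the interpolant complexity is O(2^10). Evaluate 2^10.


Shared atoms = 10
Craig interpolant size bound = 2^10
= 1024

1024


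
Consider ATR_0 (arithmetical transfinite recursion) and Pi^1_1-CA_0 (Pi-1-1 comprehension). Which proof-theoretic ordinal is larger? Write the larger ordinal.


Proof-theoretic ordinal of ATR_0 (arithmetical transfinite recursion): Gamma_0
Proof-theoretic ordinal of Pi^1_1-CA_0 (Pi-1-1 comprehension): psi_0(Omega_omega)
Comparing: Gamma_0 < psi_0(Omega_omega).
The larger ordinal is psi_0(Omega_omega) (from Pi^1_1-CA_0 (Pi-1-1 comprehension)).

psi_0(Omega_omega)


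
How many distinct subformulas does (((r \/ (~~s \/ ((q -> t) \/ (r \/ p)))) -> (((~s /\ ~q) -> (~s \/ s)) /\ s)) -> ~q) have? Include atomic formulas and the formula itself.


Formula: (((r \/ (~~s \/ ((q -> t) \/ (r \/ p)))) -> (((~s /\ ~q) -> (~s \/ s)) /\ s)) -> ~q)
Subformulas found:
  1. r
  2. q
  3. s
  4. t
  5. p
  6. ~s
  7. ~q
  8. ~~s
  9. (r \/ p)
  10. (q -> t)
  11. (~s \/ s)
  12. (~s /\ ~q)
  13. ((q -> t) \/ (r \/ p))
  14. ((~s /\ ~q) -> (~s \/ s))
  15. (~~s \/ ((q -> t) \/ (r \/ p)))
  16. (((~s /\ ~q) -> (~s \/ s)) /\ s)
  17. (r \/ (~~s \/ ((q -> t) \/ (r \/ p))))
  18. ((r \/ (~~s \/ ((q -> t) \/ (r \/ p)))) -> (((~s /\ ~q) -> (~s \/ s)) /\ s))
  19. (((r \/ (~~s \/ ((q -> t) \/ (r \/ p)))) -> (((~s /\ ~q) -> (~s \/ s)) /\ s)) -> ~q)
Total distinct subformulas = 19

19


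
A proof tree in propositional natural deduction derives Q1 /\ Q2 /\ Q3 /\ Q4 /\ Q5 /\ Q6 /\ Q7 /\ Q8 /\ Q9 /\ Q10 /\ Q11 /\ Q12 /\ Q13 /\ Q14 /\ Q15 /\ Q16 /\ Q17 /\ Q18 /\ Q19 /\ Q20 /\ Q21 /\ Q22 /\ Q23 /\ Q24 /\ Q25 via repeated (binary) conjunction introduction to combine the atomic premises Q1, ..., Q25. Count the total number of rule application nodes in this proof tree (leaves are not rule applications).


The target conjunction has 25 conjuncts, i.e. 24 binary /\ connectives.
Each conjunction-intro joins two pieces, so 25 atoms require 25-1 = 24 applications.
Total inference nodes = 24

24


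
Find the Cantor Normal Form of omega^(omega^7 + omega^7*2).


omega^(omega^7 + omega^7*2):
Both terms of the exponent have the same exponent 7, so they merge: omega^7 + omega^7*2 = omega^7*(1+2) = omega^7*3.
omega raised to a CNF ordinal is a single CNF term: Result = omega^(omega^7*3)

omega^(omega^7*3)


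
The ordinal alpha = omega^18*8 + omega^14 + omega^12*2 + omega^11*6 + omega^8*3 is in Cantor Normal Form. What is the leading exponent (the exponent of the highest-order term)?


CNF: omega^18*8 + omega^14 + omega^12*2 + omega^11*6 + omega^8*3
The leading term is omega^18*8, which has exponent 18.

18


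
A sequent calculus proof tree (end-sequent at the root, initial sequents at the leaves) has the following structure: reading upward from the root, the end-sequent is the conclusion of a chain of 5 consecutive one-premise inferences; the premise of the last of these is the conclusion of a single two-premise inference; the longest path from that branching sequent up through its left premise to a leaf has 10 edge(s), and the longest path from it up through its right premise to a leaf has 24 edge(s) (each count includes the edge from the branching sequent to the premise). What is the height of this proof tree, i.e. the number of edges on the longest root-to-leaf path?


Longest path through the left premise: 10 edges (measured from the branching sequent)
Longest path through the right premise: 24 edges
Height of the subtree rooted at the branching sequent: max(10, 24) = 24
The branching sequent sits 5 edges above the root (the chain of one-premise inferences), so height = 24 + 5 = 29

29


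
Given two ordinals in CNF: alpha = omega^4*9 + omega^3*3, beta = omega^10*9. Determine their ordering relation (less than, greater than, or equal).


Compare term by term from highest exponent:
alpha = omega^4*9 + omega^3*3
beta = omega^10*9
Term 1: alpha has omega^4*9, beta has omega^10*9
Term 2: alpha has omega^3*3, beta has omega^0*0
Result: alpha < beta

alpha < beta


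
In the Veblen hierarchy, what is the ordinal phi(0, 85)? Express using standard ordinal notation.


phi(0, 85):
phi(0, beta) = omega^beta by definition.
phi(0, 85) = omega^85

omega^85


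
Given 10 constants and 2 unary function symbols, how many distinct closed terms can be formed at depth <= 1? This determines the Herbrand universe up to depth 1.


Herbrand terms by depth:
Depth 0: 10 constants
Depth 1: 20 new terms (running total: 30)
Total distinct ground terms = 30

30


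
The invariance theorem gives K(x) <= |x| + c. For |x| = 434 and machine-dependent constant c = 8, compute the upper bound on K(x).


K(x) <= |x| + c = 434 + 8 = 442

442


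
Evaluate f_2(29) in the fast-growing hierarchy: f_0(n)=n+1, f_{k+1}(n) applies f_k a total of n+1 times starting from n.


f_2(29) = f_1^30(29)
f_1(m) = 2m + 1.
Iterating: f_1^k(n) = 2^k*(n+1) - 1.
f_2(29) = 2^30*(29+1) - 1 = 1073741824*30 - 1 = 32212254719

32212254719


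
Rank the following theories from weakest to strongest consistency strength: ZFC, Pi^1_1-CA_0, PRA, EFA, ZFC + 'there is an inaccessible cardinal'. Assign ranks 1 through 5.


Ordering by consistency strength:
1. EFA
2. PRA
3. Pi^1_1-CA_0
4. ZFC
5. ZFC + 'there is an inaccessible cardinal'


ZFC=4, Pi^1_1-CA_0=3, PRA=2, EFA=1, ZFC + 'there is an inaccessible cardinal'=5


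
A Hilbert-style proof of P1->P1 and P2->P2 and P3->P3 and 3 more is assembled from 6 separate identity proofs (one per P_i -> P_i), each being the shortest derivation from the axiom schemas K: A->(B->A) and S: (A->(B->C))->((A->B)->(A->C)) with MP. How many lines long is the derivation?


The shortest proof of A->A from K and S in the Hilbert calculus has exactly 5 lines:
(1) K instance A->((A->A)->A), (2) S instance, (3) MP on 1,2, (4) K instance A->(A->A), (5) MP on 3,4.
For 6 independent identities: 6 * 5 = 30 lines total.

30


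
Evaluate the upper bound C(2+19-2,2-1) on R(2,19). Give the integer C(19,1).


R(2,19) <= C(2+19-2, 2-1) = C(19, 1)
C(19, 1) = 19! / (1! * 18!)
= 19

19


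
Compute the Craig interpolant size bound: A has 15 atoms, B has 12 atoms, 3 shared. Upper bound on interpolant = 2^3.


Shared atoms = 3
Craig interpolant size bound = 2^3
= 8

8


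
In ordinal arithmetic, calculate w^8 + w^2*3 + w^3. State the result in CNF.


Ordinal addition (w^8 + w^2*3) + w^3:
alpha's leading term has exponent 8 > beta's exponent 3, so it survives.
alpha's tail term has exponent 2 < beta's exponent 3, so it is absorbed by beta.
In ordinal addition, any term followed by a strictly larger-exponent term is absorbed.
Result = w^8 + w^3

w^8 + w^3


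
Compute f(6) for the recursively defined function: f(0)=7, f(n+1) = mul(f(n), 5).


f(0) = 7
f(1) = mul(f(0), 5) = mul(7, 5) = 35
f(2) = mul(f(1), 5) = mul(35, 5) = 175
f(3) = mul(f(2), 5) = mul(175, 5) = 875
f(4) = mul(f(3), 5) = mul(875, 5) = 4375
f(5) = mul(f(4), 5) = mul(4375, 5) = 21875
f(6) = mul(f(5), 5) = mul(21875, 5) = 109375


109375


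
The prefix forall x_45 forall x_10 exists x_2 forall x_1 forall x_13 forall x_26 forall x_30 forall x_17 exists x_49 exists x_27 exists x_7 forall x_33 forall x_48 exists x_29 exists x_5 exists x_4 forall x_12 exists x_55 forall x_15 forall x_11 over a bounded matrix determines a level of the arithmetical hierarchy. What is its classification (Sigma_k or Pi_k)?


Leading quantifier is forall, so the class is Pi.
Number of quantifier blocks = alternations + 1 = 8 + 1 = 9.
Classification: Pi_9

Pi_9


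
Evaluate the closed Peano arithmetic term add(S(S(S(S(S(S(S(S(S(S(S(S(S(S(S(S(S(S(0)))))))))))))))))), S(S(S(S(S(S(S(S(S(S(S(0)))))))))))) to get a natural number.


add(S^18(0), S^11(0)):
S^18(0) = 18
S^11(0) = 11
18 + 11 = 29

29


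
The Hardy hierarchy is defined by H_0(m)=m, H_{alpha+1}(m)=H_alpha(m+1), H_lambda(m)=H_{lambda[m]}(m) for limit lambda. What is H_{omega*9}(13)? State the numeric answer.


H_{omega*9}(13):
For the Hardy hierarchy, H_{omega*k}(n) = 2^k * n.
2^9 = 512.
512 * 13 = 6656

6656


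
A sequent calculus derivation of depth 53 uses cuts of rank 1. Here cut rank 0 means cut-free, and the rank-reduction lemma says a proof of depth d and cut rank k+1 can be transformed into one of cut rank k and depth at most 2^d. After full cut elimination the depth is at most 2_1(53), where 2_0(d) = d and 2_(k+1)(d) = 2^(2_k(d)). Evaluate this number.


Each rank reduction sends depth d to at most 2^d; cut rank r needs r reductions.
2_0(53) = 53
2_1(53) = 2^53 = 9007199254740992
Cut-free depth bound = 9007199254740992

9007199254740992


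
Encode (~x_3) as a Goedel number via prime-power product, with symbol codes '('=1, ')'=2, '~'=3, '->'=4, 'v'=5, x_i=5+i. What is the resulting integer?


Formula: (~x_3)
Symbol codes: [1, 3, 8, 2]
Primes: [2, 3, 5, 7]
p_1^1 = 2^1 = 2
p_2^3 = 3^3 = 27
p_3^8 = 5^8 = 390625
p_4^2 = 7^2 = 49
Product = 1033593750

1033593750


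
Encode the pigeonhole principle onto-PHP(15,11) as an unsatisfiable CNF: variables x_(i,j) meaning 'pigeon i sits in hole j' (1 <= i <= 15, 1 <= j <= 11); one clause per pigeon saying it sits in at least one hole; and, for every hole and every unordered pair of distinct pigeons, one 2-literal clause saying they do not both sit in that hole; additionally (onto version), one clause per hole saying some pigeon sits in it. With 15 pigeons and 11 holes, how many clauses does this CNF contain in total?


onto-PHP(15,11): 15 pigeons, 11 holes, 15*11 = 165 variables.
- pigeon clauses: one per pigeon -> 15 clauses
- hole clauses: 11 holes * C(15,2) = 11 * 105 -> 1155 clauses
- onto clauses: one per hole -> 11 clauses
Total clauses = 15 + 1155 + 11 = 1181

1181


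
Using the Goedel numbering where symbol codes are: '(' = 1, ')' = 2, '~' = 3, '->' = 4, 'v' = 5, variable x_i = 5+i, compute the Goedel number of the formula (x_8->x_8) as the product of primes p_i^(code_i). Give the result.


Formula: (x_8->x_8)
Symbol codes: [1, 13, 4, 13, 2]
Primes: [2, 3, 5, 7, 11]
p_1^1 = 2^1 = 2
p_2^13 = 3^13 = 1594323
p_3^4 = 5^4 = 625
p_4^13 = 7^13 = 96889010407
p_5^2 = 11^2 = 121
Product = 23363947133041818476250

23363947133041818476250


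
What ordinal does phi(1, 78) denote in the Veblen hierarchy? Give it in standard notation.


phi(1, 78):
phi(1, beta) = epsilon_beta (the beta-th epsilon number).
phi(1, 78) = epsilon_78

epsilon_78


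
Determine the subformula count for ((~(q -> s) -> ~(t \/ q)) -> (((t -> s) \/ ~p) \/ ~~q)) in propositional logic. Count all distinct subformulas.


Formula: ((~(q -> s) -> ~(t \/ q)) -> (((t -> s) \/ ~p) \/ ~~q))
Subformulas found:
  1. q
  2. s
  3. t
  4. p
  5. ~p
  6. ~q
  7. ~~q
  8. (t -> s)
  9. (t \/ q)
  10. (q -> s)
  11. ~(q -> s)
  12. ~(t \/ q)
  13. ((t -> s) \/ ~p)
  14. (~(q -> s) -> ~(t \/ q))
  15. (((t -> s) \/ ~p) \/ ~~q)
  16. ((~(q -> s) -> ~(t \/ q)) -> (((t -> s) \/ ~p) \/ ~~q))
Total distinct subformulas = 16

16


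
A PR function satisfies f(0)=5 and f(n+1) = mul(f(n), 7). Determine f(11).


f(0) = 5
f(1) = mul(f(0), 7) = mul(5, 7) = 35
f(2) = mul(f(1), 7) = mul(35, 7) = 245
f(3) = mul(f(2), 7) = mul(245, 7) = 1715
f(4) = mul(f(3), 7) = mul(1715, 7) = 12005
f(5) = mul(f(4), 7) = mul(12005, 7) = 84035
f(6) = mul(f(5), 7) = mul(84035, 7) = 588245
f(7) = mul(f(6), 7) = mul(588245, 7) = 4117715
f(8) = mul(f(7), 7) = mul(4117715, 7) = 28824005
f(9) = mul(f(8), 7) = mul(28824005, 7) = 201768035
f(10) = mul(f(9), 7) = mul(201768035, 7) = 1412376245
f(11) = mul(f(10), 7) = mul(1412376245, 7) = 9886633715


9886633715
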